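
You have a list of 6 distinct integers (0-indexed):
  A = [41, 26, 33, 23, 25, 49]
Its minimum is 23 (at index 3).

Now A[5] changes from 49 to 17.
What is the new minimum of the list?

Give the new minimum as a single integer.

Old min = 23 (at index 3)
Change: A[5] 49 -> 17
Changed element was NOT the old min.
  New min = min(old_min, new_val) = min(23, 17) = 17

Answer: 17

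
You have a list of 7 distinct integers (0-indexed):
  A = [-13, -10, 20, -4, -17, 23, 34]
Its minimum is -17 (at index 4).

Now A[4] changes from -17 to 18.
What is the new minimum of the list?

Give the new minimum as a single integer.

Answer: -13

Derivation:
Old min = -17 (at index 4)
Change: A[4] -17 -> 18
Changed element WAS the min. Need to check: is 18 still <= all others?
  Min of remaining elements: -13
  New min = min(18, -13) = -13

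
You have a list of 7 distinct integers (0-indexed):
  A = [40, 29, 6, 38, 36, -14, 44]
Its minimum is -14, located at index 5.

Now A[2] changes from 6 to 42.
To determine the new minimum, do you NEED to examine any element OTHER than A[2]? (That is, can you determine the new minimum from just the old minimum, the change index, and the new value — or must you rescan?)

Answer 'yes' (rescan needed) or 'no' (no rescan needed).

Old min = -14 at index 5
Change at index 2: 6 -> 42
Index 2 was NOT the min. New min = min(-14, 42). No rescan of other elements needed.
Needs rescan: no

Answer: no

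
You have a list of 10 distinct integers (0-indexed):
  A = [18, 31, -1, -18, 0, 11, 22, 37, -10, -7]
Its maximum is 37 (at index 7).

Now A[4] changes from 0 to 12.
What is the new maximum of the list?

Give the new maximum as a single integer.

Answer: 37

Derivation:
Old max = 37 (at index 7)
Change: A[4] 0 -> 12
Changed element was NOT the old max.
  New max = max(old_max, new_val) = max(37, 12) = 37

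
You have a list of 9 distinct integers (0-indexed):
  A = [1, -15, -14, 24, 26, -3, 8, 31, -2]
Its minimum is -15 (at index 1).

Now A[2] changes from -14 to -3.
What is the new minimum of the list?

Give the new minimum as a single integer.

Answer: -15

Derivation:
Old min = -15 (at index 1)
Change: A[2] -14 -> -3
Changed element was NOT the old min.
  New min = min(old_min, new_val) = min(-15, -3) = -15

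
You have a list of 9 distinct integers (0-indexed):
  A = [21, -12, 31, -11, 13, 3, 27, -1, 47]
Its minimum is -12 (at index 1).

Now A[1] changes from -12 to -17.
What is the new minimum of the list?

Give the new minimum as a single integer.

Old min = -12 (at index 1)
Change: A[1] -12 -> -17
Changed element WAS the min. Need to check: is -17 still <= all others?
  Min of remaining elements: -11
  New min = min(-17, -11) = -17

Answer: -17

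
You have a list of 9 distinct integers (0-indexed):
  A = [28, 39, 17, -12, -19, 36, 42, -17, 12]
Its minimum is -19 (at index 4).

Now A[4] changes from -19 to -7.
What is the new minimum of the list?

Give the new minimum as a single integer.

Old min = -19 (at index 4)
Change: A[4] -19 -> -7
Changed element WAS the min. Need to check: is -7 still <= all others?
  Min of remaining elements: -17
  New min = min(-7, -17) = -17

Answer: -17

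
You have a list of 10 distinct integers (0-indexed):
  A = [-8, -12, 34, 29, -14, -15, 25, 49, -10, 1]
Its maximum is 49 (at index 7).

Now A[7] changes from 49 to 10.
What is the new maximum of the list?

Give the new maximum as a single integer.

Answer: 34

Derivation:
Old max = 49 (at index 7)
Change: A[7] 49 -> 10
Changed element WAS the max -> may need rescan.
  Max of remaining elements: 34
  New max = max(10, 34) = 34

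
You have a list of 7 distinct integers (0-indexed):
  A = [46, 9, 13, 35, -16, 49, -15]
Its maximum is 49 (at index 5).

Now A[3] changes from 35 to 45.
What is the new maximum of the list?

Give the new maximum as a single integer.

Answer: 49

Derivation:
Old max = 49 (at index 5)
Change: A[3] 35 -> 45
Changed element was NOT the old max.
  New max = max(old_max, new_val) = max(49, 45) = 49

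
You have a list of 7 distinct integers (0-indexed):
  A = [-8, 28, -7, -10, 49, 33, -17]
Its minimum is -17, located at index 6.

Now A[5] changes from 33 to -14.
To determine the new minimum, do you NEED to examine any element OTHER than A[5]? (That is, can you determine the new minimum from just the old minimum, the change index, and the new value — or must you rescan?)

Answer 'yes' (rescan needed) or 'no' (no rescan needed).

Answer: no

Derivation:
Old min = -17 at index 6
Change at index 5: 33 -> -14
Index 5 was NOT the min. New min = min(-17, -14). No rescan of other elements needed.
Needs rescan: no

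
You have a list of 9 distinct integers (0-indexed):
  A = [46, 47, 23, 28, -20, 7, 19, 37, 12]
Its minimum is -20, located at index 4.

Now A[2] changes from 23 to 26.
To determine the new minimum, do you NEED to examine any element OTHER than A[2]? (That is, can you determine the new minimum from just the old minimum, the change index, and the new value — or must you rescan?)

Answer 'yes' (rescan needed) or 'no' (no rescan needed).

Old min = -20 at index 4
Change at index 2: 23 -> 26
Index 2 was NOT the min. New min = min(-20, 26). No rescan of other elements needed.
Needs rescan: no

Answer: no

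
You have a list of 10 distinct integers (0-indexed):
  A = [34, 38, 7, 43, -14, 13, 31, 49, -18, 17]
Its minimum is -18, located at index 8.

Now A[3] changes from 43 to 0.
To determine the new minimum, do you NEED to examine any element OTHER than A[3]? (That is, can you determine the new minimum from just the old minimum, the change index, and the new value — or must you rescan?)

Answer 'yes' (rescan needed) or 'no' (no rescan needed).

Answer: no

Derivation:
Old min = -18 at index 8
Change at index 3: 43 -> 0
Index 3 was NOT the min. New min = min(-18, 0). No rescan of other elements needed.
Needs rescan: no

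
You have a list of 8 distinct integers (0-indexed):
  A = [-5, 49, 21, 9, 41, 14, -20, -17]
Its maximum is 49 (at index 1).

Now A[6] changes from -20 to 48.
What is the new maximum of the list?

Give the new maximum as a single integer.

Answer: 49

Derivation:
Old max = 49 (at index 1)
Change: A[6] -20 -> 48
Changed element was NOT the old max.
  New max = max(old_max, new_val) = max(49, 48) = 49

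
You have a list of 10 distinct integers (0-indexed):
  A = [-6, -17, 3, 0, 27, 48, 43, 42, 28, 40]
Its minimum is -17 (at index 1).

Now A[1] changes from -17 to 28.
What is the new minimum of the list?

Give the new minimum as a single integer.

Answer: -6

Derivation:
Old min = -17 (at index 1)
Change: A[1] -17 -> 28
Changed element WAS the min. Need to check: is 28 still <= all others?
  Min of remaining elements: -6
  New min = min(28, -6) = -6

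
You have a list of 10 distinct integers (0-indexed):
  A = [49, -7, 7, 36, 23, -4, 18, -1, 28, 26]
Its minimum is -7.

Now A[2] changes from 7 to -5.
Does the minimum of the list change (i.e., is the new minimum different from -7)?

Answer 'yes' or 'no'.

Old min = -7
Change: A[2] 7 -> -5
Changed element was NOT the min; min changes only if -5 < -7.
New min = -7; changed? no

Answer: no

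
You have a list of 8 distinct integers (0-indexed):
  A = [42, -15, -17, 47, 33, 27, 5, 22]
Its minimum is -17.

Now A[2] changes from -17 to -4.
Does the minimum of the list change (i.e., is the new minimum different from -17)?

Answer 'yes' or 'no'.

Answer: yes

Derivation:
Old min = -17
Change: A[2] -17 -> -4
Changed element was the min; new min must be rechecked.
New min = -15; changed? yes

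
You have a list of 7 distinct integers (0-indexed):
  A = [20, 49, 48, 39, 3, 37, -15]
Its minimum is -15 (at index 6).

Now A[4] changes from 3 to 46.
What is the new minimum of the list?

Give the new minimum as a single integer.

Old min = -15 (at index 6)
Change: A[4] 3 -> 46
Changed element was NOT the old min.
  New min = min(old_min, new_val) = min(-15, 46) = -15

Answer: -15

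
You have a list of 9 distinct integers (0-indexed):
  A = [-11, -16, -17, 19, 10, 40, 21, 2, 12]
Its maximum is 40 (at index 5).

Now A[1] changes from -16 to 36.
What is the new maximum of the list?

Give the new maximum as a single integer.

Answer: 40

Derivation:
Old max = 40 (at index 5)
Change: A[1] -16 -> 36
Changed element was NOT the old max.
  New max = max(old_max, new_val) = max(40, 36) = 40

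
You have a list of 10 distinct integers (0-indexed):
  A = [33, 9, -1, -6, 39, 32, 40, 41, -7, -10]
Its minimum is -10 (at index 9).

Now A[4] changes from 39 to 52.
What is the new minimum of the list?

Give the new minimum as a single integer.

Old min = -10 (at index 9)
Change: A[4] 39 -> 52
Changed element was NOT the old min.
  New min = min(old_min, new_val) = min(-10, 52) = -10

Answer: -10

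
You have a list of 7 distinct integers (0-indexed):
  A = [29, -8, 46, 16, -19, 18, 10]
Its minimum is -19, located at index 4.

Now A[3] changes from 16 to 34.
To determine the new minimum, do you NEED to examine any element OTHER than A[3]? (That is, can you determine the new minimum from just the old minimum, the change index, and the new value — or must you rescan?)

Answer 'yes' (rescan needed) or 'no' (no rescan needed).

Answer: no

Derivation:
Old min = -19 at index 4
Change at index 3: 16 -> 34
Index 3 was NOT the min. New min = min(-19, 34). No rescan of other elements needed.
Needs rescan: no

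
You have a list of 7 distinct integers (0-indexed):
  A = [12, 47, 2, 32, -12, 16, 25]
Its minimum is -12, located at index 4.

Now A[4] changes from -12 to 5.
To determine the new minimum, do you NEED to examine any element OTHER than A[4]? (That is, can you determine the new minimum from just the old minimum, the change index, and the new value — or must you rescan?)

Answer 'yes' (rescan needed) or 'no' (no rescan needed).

Answer: yes

Derivation:
Old min = -12 at index 4
Change at index 4: -12 -> 5
Index 4 WAS the min and new value 5 > old min -12. Must rescan other elements to find the new min.
Needs rescan: yes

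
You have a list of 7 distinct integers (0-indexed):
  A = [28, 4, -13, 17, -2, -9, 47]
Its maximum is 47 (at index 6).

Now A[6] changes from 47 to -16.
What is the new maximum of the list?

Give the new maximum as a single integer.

Answer: 28

Derivation:
Old max = 47 (at index 6)
Change: A[6] 47 -> -16
Changed element WAS the max -> may need rescan.
  Max of remaining elements: 28
  New max = max(-16, 28) = 28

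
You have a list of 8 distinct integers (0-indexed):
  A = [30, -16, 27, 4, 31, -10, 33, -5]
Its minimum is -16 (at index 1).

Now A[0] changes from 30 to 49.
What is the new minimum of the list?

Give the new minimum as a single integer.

Answer: -16

Derivation:
Old min = -16 (at index 1)
Change: A[0] 30 -> 49
Changed element was NOT the old min.
  New min = min(old_min, new_val) = min(-16, 49) = -16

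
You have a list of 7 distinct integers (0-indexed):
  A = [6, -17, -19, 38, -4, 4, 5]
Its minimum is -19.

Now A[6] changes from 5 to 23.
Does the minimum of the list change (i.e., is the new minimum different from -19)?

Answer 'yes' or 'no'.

Answer: no

Derivation:
Old min = -19
Change: A[6] 5 -> 23
Changed element was NOT the min; min changes only if 23 < -19.
New min = -19; changed? no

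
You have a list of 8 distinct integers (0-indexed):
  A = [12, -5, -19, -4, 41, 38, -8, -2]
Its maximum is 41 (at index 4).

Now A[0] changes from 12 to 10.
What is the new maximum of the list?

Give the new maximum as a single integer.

Answer: 41

Derivation:
Old max = 41 (at index 4)
Change: A[0] 12 -> 10
Changed element was NOT the old max.
  New max = max(old_max, new_val) = max(41, 10) = 41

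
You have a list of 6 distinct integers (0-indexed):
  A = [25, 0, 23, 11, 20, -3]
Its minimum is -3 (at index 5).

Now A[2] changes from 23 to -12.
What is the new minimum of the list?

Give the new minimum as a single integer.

Answer: -12

Derivation:
Old min = -3 (at index 5)
Change: A[2] 23 -> -12
Changed element was NOT the old min.
  New min = min(old_min, new_val) = min(-3, -12) = -12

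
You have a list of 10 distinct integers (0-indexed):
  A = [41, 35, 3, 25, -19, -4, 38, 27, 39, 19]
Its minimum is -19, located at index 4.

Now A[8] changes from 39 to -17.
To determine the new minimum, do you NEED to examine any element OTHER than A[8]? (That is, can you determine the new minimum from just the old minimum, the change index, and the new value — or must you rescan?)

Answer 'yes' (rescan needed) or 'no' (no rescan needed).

Answer: no

Derivation:
Old min = -19 at index 4
Change at index 8: 39 -> -17
Index 8 was NOT the min. New min = min(-19, -17). No rescan of other elements needed.
Needs rescan: no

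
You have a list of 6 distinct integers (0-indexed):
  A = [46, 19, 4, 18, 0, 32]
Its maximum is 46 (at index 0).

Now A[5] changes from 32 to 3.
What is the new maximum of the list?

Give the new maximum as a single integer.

Answer: 46

Derivation:
Old max = 46 (at index 0)
Change: A[5] 32 -> 3
Changed element was NOT the old max.
  New max = max(old_max, new_val) = max(46, 3) = 46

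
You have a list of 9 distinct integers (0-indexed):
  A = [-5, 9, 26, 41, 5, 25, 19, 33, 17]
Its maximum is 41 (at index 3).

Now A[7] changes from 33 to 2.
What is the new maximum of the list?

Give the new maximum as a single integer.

Answer: 41

Derivation:
Old max = 41 (at index 3)
Change: A[7] 33 -> 2
Changed element was NOT the old max.
  New max = max(old_max, new_val) = max(41, 2) = 41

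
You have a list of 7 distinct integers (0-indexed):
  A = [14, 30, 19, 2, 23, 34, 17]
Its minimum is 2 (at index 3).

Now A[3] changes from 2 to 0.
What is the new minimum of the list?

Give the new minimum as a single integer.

Answer: 0

Derivation:
Old min = 2 (at index 3)
Change: A[3] 2 -> 0
Changed element WAS the min. Need to check: is 0 still <= all others?
  Min of remaining elements: 14
  New min = min(0, 14) = 0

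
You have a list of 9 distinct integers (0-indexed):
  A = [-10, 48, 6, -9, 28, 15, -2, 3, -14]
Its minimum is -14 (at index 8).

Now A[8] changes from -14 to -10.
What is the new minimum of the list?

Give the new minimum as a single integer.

Answer: -10

Derivation:
Old min = -14 (at index 8)
Change: A[8] -14 -> -10
Changed element WAS the min. Need to check: is -10 still <= all others?
  Min of remaining elements: -10
  New min = min(-10, -10) = -10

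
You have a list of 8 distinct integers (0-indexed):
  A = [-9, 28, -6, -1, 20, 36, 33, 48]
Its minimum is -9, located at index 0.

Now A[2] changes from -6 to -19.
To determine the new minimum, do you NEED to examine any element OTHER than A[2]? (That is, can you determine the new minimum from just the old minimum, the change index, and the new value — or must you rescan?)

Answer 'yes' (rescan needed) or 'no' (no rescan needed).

Answer: no

Derivation:
Old min = -9 at index 0
Change at index 2: -6 -> -19
Index 2 was NOT the min. New min = min(-9, -19). No rescan of other elements needed.
Needs rescan: no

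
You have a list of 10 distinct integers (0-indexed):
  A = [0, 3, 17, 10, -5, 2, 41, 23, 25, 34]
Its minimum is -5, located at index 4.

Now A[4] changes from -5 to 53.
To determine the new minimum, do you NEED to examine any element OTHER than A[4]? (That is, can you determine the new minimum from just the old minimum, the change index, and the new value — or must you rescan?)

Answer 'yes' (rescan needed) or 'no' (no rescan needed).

Answer: yes

Derivation:
Old min = -5 at index 4
Change at index 4: -5 -> 53
Index 4 WAS the min and new value 53 > old min -5. Must rescan other elements to find the new min.
Needs rescan: yes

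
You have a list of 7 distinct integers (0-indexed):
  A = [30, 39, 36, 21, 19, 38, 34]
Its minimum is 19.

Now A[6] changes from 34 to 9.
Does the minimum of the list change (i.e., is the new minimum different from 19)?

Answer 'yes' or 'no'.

Answer: yes

Derivation:
Old min = 19
Change: A[6] 34 -> 9
Changed element was NOT the min; min changes only if 9 < 19.
New min = 9; changed? yes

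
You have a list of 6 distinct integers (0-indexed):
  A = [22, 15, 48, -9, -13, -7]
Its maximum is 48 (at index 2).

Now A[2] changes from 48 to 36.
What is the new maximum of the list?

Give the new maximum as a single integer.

Answer: 36

Derivation:
Old max = 48 (at index 2)
Change: A[2] 48 -> 36
Changed element WAS the max -> may need rescan.
  Max of remaining elements: 22
  New max = max(36, 22) = 36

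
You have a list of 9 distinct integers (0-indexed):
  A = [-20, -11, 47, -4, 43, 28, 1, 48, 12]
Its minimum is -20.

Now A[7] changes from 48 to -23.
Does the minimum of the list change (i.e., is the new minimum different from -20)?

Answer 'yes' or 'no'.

Answer: yes

Derivation:
Old min = -20
Change: A[7] 48 -> -23
Changed element was NOT the min; min changes only if -23 < -20.
New min = -23; changed? yes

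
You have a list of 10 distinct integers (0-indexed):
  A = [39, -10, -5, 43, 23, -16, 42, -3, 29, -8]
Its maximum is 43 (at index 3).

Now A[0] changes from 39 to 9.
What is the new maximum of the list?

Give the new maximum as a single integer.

Old max = 43 (at index 3)
Change: A[0] 39 -> 9
Changed element was NOT the old max.
  New max = max(old_max, new_val) = max(43, 9) = 43

Answer: 43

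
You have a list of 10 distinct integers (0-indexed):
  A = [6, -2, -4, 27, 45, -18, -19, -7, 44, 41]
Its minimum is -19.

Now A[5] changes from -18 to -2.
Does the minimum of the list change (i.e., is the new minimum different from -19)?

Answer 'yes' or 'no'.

Old min = -19
Change: A[5] -18 -> -2
Changed element was NOT the min; min changes only if -2 < -19.
New min = -19; changed? no

Answer: no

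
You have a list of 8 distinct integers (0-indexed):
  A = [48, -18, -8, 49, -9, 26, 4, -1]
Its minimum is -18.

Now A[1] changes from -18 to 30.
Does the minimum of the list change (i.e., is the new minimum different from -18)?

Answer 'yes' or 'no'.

Answer: yes

Derivation:
Old min = -18
Change: A[1] -18 -> 30
Changed element was the min; new min must be rechecked.
New min = -9; changed? yes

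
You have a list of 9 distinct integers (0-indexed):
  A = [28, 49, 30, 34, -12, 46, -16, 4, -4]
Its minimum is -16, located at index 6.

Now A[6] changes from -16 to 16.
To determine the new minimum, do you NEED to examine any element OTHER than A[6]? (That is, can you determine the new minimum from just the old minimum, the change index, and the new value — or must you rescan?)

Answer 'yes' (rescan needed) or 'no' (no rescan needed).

Answer: yes

Derivation:
Old min = -16 at index 6
Change at index 6: -16 -> 16
Index 6 WAS the min and new value 16 > old min -16. Must rescan other elements to find the new min.
Needs rescan: yes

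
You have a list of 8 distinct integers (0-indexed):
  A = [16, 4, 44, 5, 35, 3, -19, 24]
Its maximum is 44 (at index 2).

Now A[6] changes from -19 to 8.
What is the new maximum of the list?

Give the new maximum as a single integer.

Old max = 44 (at index 2)
Change: A[6] -19 -> 8
Changed element was NOT the old max.
  New max = max(old_max, new_val) = max(44, 8) = 44

Answer: 44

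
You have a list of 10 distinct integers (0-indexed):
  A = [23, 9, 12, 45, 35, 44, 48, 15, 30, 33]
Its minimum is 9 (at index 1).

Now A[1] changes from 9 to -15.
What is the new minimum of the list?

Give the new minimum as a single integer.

Old min = 9 (at index 1)
Change: A[1] 9 -> -15
Changed element WAS the min. Need to check: is -15 still <= all others?
  Min of remaining elements: 12
  New min = min(-15, 12) = -15

Answer: -15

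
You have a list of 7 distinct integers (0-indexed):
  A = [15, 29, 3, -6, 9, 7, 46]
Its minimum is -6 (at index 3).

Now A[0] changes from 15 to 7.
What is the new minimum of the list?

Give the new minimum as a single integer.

Answer: -6

Derivation:
Old min = -6 (at index 3)
Change: A[0] 15 -> 7
Changed element was NOT the old min.
  New min = min(old_min, new_val) = min(-6, 7) = -6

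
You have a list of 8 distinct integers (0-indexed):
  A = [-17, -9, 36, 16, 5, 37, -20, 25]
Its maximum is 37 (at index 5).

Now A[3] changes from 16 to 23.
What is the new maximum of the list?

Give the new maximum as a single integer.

Answer: 37

Derivation:
Old max = 37 (at index 5)
Change: A[3] 16 -> 23
Changed element was NOT the old max.
  New max = max(old_max, new_val) = max(37, 23) = 37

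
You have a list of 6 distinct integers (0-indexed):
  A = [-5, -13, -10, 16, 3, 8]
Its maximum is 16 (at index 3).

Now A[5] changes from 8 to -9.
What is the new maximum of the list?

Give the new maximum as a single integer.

Old max = 16 (at index 3)
Change: A[5] 8 -> -9
Changed element was NOT the old max.
  New max = max(old_max, new_val) = max(16, -9) = 16

Answer: 16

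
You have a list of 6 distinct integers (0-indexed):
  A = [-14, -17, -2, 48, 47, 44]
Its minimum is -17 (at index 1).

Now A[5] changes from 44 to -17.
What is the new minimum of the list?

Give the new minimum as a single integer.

Answer: -17

Derivation:
Old min = -17 (at index 1)
Change: A[5] 44 -> -17
Changed element was NOT the old min.
  New min = min(old_min, new_val) = min(-17, -17) = -17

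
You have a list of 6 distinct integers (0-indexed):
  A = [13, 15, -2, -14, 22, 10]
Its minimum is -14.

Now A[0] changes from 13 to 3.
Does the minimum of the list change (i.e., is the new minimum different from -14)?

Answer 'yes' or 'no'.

Old min = -14
Change: A[0] 13 -> 3
Changed element was NOT the min; min changes only if 3 < -14.
New min = -14; changed? no

Answer: no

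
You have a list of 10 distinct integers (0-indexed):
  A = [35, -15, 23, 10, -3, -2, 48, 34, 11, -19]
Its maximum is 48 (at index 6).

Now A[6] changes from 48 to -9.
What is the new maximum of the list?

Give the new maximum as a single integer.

Old max = 48 (at index 6)
Change: A[6] 48 -> -9
Changed element WAS the max -> may need rescan.
  Max of remaining elements: 35
  New max = max(-9, 35) = 35

Answer: 35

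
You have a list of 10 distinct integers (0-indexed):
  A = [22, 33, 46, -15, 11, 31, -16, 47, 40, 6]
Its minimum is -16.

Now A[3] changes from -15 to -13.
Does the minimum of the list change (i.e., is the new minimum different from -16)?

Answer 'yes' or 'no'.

Old min = -16
Change: A[3] -15 -> -13
Changed element was NOT the min; min changes only if -13 < -16.
New min = -16; changed? no

Answer: no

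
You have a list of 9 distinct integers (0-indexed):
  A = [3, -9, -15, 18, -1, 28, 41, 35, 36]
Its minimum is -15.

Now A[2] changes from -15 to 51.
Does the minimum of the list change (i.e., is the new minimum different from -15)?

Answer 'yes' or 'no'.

Answer: yes

Derivation:
Old min = -15
Change: A[2] -15 -> 51
Changed element was the min; new min must be rechecked.
New min = -9; changed? yes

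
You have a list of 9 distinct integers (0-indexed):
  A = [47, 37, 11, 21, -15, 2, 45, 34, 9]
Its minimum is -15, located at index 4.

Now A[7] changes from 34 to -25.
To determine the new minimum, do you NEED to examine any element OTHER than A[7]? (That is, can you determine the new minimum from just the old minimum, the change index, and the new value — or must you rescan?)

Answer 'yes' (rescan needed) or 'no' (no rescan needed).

Old min = -15 at index 4
Change at index 7: 34 -> -25
Index 7 was NOT the min. New min = min(-15, -25). No rescan of other elements needed.
Needs rescan: no

Answer: no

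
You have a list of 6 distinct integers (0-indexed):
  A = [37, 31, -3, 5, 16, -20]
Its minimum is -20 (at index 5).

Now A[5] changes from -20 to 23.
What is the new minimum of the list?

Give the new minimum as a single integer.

Old min = -20 (at index 5)
Change: A[5] -20 -> 23
Changed element WAS the min. Need to check: is 23 still <= all others?
  Min of remaining elements: -3
  New min = min(23, -3) = -3

Answer: -3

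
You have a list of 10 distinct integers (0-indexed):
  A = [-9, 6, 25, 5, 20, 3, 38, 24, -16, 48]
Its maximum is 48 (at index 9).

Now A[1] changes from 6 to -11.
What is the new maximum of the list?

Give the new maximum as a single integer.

Answer: 48

Derivation:
Old max = 48 (at index 9)
Change: A[1] 6 -> -11
Changed element was NOT the old max.
  New max = max(old_max, new_val) = max(48, -11) = 48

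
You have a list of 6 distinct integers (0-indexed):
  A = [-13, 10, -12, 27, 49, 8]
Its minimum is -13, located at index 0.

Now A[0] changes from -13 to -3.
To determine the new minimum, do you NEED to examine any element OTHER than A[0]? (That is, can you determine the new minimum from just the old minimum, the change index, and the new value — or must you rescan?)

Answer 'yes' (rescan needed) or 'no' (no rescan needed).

Answer: yes

Derivation:
Old min = -13 at index 0
Change at index 0: -13 -> -3
Index 0 WAS the min and new value -3 > old min -13. Must rescan other elements to find the new min.
Needs rescan: yes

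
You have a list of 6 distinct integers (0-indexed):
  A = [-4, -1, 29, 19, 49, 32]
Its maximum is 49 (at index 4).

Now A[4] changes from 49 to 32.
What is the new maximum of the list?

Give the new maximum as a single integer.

Answer: 32

Derivation:
Old max = 49 (at index 4)
Change: A[4] 49 -> 32
Changed element WAS the max -> may need rescan.
  Max of remaining elements: 32
  New max = max(32, 32) = 32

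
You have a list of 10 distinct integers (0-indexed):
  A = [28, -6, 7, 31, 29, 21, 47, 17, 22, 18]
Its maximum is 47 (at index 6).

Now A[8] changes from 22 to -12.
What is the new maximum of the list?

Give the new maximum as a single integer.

Old max = 47 (at index 6)
Change: A[8] 22 -> -12
Changed element was NOT the old max.
  New max = max(old_max, new_val) = max(47, -12) = 47

Answer: 47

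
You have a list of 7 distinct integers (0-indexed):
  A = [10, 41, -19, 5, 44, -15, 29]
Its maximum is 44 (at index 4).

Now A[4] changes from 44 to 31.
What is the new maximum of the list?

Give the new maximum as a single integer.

Answer: 41

Derivation:
Old max = 44 (at index 4)
Change: A[4] 44 -> 31
Changed element WAS the max -> may need rescan.
  Max of remaining elements: 41
  New max = max(31, 41) = 41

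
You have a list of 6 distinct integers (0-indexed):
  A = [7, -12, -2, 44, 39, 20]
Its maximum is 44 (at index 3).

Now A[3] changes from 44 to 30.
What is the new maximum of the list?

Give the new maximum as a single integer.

Answer: 39

Derivation:
Old max = 44 (at index 3)
Change: A[3] 44 -> 30
Changed element WAS the max -> may need rescan.
  Max of remaining elements: 39
  New max = max(30, 39) = 39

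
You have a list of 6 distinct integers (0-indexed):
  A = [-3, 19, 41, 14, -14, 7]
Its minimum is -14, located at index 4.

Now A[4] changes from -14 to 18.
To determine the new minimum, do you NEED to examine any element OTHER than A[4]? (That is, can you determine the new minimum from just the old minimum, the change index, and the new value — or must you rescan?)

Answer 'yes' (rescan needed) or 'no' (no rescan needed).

Answer: yes

Derivation:
Old min = -14 at index 4
Change at index 4: -14 -> 18
Index 4 WAS the min and new value 18 > old min -14. Must rescan other elements to find the new min.
Needs rescan: yes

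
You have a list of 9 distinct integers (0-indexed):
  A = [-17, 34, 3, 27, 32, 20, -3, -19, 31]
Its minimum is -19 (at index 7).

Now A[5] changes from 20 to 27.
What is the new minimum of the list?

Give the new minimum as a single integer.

Answer: -19

Derivation:
Old min = -19 (at index 7)
Change: A[5] 20 -> 27
Changed element was NOT the old min.
  New min = min(old_min, new_val) = min(-19, 27) = -19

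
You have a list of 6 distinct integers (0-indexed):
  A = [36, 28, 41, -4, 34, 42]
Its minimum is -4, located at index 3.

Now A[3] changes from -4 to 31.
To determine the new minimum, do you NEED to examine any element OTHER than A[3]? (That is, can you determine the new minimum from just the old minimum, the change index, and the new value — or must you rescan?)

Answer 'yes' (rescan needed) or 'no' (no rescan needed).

Old min = -4 at index 3
Change at index 3: -4 -> 31
Index 3 WAS the min and new value 31 > old min -4. Must rescan other elements to find the new min.
Needs rescan: yes

Answer: yes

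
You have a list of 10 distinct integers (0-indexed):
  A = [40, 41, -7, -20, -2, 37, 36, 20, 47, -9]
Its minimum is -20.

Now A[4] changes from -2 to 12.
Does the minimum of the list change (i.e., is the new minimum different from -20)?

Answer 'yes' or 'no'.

Answer: no

Derivation:
Old min = -20
Change: A[4] -2 -> 12
Changed element was NOT the min; min changes only if 12 < -20.
New min = -20; changed? no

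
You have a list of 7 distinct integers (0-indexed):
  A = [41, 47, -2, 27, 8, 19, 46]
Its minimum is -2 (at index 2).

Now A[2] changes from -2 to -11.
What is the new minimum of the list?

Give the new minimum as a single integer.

Old min = -2 (at index 2)
Change: A[2] -2 -> -11
Changed element WAS the min. Need to check: is -11 still <= all others?
  Min of remaining elements: 8
  New min = min(-11, 8) = -11

Answer: -11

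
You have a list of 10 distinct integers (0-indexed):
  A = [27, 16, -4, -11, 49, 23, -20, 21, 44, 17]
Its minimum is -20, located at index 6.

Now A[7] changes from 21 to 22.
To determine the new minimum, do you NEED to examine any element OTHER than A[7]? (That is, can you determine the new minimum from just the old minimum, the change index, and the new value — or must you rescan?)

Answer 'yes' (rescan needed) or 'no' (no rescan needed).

Answer: no

Derivation:
Old min = -20 at index 6
Change at index 7: 21 -> 22
Index 7 was NOT the min. New min = min(-20, 22). No rescan of other elements needed.
Needs rescan: no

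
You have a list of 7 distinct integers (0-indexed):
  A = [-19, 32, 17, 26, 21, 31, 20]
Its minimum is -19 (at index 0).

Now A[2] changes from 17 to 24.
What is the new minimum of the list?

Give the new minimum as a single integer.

Answer: -19

Derivation:
Old min = -19 (at index 0)
Change: A[2] 17 -> 24
Changed element was NOT the old min.
  New min = min(old_min, new_val) = min(-19, 24) = -19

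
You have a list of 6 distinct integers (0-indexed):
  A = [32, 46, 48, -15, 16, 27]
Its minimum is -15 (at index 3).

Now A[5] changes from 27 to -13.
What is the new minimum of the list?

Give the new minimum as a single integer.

Answer: -15

Derivation:
Old min = -15 (at index 3)
Change: A[5] 27 -> -13
Changed element was NOT the old min.
  New min = min(old_min, new_val) = min(-15, -13) = -15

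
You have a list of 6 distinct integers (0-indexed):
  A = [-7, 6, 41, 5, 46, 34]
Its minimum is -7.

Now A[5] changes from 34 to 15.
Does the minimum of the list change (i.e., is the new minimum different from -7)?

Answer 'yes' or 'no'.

Answer: no

Derivation:
Old min = -7
Change: A[5] 34 -> 15
Changed element was NOT the min; min changes only if 15 < -7.
New min = -7; changed? no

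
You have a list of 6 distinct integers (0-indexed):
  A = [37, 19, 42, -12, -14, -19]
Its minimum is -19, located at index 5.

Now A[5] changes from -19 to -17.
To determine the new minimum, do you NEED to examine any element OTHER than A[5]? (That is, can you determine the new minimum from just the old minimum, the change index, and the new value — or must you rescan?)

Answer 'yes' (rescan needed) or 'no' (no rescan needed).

Old min = -19 at index 5
Change at index 5: -19 -> -17
Index 5 WAS the min and new value -17 > old min -19. Must rescan other elements to find the new min.
Needs rescan: yes

Answer: yes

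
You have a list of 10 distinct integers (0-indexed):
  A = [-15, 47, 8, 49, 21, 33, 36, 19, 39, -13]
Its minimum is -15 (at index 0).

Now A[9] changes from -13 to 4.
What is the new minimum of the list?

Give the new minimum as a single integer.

Answer: -15

Derivation:
Old min = -15 (at index 0)
Change: A[9] -13 -> 4
Changed element was NOT the old min.
  New min = min(old_min, new_val) = min(-15, 4) = -15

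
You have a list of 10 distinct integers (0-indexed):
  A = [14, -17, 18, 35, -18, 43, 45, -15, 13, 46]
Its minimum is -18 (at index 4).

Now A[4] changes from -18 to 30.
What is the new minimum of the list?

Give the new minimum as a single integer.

Answer: -17

Derivation:
Old min = -18 (at index 4)
Change: A[4] -18 -> 30
Changed element WAS the min. Need to check: is 30 still <= all others?
  Min of remaining elements: -17
  New min = min(30, -17) = -17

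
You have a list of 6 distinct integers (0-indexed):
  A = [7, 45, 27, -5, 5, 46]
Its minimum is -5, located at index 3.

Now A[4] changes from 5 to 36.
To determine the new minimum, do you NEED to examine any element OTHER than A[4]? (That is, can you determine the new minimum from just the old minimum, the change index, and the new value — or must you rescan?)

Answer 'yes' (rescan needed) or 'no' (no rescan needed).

Old min = -5 at index 3
Change at index 4: 5 -> 36
Index 4 was NOT the min. New min = min(-5, 36). No rescan of other elements needed.
Needs rescan: no

Answer: no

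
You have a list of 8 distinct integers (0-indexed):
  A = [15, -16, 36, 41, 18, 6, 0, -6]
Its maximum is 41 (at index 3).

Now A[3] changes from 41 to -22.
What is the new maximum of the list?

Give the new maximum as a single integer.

Answer: 36

Derivation:
Old max = 41 (at index 3)
Change: A[3] 41 -> -22
Changed element WAS the max -> may need rescan.
  Max of remaining elements: 36
  New max = max(-22, 36) = 36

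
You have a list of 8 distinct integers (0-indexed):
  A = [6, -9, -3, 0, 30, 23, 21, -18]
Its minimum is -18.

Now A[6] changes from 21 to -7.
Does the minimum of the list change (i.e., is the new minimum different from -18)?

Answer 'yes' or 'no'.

Old min = -18
Change: A[6] 21 -> -7
Changed element was NOT the min; min changes only if -7 < -18.
New min = -18; changed? no

Answer: no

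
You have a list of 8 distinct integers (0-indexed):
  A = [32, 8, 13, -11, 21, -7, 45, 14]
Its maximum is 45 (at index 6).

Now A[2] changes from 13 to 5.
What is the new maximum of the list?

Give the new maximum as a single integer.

Answer: 45

Derivation:
Old max = 45 (at index 6)
Change: A[2] 13 -> 5
Changed element was NOT the old max.
  New max = max(old_max, new_val) = max(45, 5) = 45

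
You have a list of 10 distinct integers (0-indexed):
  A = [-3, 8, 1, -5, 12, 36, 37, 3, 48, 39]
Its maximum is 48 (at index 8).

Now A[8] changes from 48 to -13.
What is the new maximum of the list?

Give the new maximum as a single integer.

Answer: 39

Derivation:
Old max = 48 (at index 8)
Change: A[8] 48 -> -13
Changed element WAS the max -> may need rescan.
  Max of remaining elements: 39
  New max = max(-13, 39) = 39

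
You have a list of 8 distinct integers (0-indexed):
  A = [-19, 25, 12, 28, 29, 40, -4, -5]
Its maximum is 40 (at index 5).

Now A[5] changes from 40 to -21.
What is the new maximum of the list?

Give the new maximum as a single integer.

Old max = 40 (at index 5)
Change: A[5] 40 -> -21
Changed element WAS the max -> may need rescan.
  Max of remaining elements: 29
  New max = max(-21, 29) = 29

Answer: 29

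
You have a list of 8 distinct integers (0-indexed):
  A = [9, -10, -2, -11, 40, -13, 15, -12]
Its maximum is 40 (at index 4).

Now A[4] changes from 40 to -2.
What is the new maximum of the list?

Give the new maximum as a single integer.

Answer: 15

Derivation:
Old max = 40 (at index 4)
Change: A[4] 40 -> -2
Changed element WAS the max -> may need rescan.
  Max of remaining elements: 15
  New max = max(-2, 15) = 15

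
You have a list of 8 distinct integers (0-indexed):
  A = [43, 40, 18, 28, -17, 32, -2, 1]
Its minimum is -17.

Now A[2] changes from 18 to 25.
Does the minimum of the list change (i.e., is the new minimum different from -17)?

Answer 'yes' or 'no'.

Answer: no

Derivation:
Old min = -17
Change: A[2] 18 -> 25
Changed element was NOT the min; min changes only if 25 < -17.
New min = -17; changed? no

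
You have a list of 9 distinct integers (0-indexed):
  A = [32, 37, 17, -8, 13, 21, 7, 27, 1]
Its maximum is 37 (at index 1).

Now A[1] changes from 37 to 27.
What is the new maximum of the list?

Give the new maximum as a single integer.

Old max = 37 (at index 1)
Change: A[1] 37 -> 27
Changed element WAS the max -> may need rescan.
  Max of remaining elements: 32
  New max = max(27, 32) = 32

Answer: 32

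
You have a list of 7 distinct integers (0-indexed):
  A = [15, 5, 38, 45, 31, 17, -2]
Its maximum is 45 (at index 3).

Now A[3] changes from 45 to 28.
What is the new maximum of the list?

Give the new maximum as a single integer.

Old max = 45 (at index 3)
Change: A[3] 45 -> 28
Changed element WAS the max -> may need rescan.
  Max of remaining elements: 38
  New max = max(28, 38) = 38

Answer: 38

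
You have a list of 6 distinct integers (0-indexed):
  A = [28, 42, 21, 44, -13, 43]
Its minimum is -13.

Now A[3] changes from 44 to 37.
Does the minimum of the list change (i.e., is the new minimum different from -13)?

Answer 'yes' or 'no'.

Answer: no

Derivation:
Old min = -13
Change: A[3] 44 -> 37
Changed element was NOT the min; min changes only if 37 < -13.
New min = -13; changed? no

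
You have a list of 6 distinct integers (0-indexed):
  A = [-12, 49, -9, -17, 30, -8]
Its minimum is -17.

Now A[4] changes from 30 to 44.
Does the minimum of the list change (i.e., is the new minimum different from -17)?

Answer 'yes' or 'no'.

Answer: no

Derivation:
Old min = -17
Change: A[4] 30 -> 44
Changed element was NOT the min; min changes only if 44 < -17.
New min = -17; changed? no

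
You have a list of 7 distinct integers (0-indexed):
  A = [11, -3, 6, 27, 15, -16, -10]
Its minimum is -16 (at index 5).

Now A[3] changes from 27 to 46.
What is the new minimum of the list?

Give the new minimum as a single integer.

Answer: -16

Derivation:
Old min = -16 (at index 5)
Change: A[3] 27 -> 46
Changed element was NOT the old min.
  New min = min(old_min, new_val) = min(-16, 46) = -16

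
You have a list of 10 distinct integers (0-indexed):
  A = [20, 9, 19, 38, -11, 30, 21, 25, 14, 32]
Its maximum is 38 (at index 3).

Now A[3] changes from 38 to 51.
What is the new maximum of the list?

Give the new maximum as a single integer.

Answer: 51

Derivation:
Old max = 38 (at index 3)
Change: A[3] 38 -> 51
Changed element WAS the max -> may need rescan.
  Max of remaining elements: 32
  New max = max(51, 32) = 51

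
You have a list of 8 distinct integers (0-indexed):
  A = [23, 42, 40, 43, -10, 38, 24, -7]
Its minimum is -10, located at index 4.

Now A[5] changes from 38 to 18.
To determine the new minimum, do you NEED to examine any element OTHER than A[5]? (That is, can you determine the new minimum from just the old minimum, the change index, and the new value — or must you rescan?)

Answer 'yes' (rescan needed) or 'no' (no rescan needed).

Old min = -10 at index 4
Change at index 5: 38 -> 18
Index 5 was NOT the min. New min = min(-10, 18). No rescan of other elements needed.
Needs rescan: no

Answer: no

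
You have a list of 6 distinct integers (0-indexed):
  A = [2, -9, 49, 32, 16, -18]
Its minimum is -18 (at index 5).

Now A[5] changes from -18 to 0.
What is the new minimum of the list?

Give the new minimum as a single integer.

Old min = -18 (at index 5)
Change: A[5] -18 -> 0
Changed element WAS the min. Need to check: is 0 still <= all others?
  Min of remaining elements: -9
  New min = min(0, -9) = -9

Answer: -9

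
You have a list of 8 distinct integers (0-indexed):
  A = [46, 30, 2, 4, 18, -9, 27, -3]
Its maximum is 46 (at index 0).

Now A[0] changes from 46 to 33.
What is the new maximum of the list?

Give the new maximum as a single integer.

Answer: 33

Derivation:
Old max = 46 (at index 0)
Change: A[0] 46 -> 33
Changed element WAS the max -> may need rescan.
  Max of remaining elements: 30
  New max = max(33, 30) = 33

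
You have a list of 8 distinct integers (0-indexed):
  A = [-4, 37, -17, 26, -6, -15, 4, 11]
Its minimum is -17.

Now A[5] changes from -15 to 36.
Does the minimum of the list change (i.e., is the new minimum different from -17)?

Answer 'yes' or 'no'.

Old min = -17
Change: A[5] -15 -> 36
Changed element was NOT the min; min changes only if 36 < -17.
New min = -17; changed? no

Answer: no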